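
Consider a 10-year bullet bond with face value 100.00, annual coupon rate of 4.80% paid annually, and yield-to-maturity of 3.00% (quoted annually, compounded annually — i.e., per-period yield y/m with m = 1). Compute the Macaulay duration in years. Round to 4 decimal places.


Coupon per period c = face * coupon_rate / m = 4.800000
Periods per year m = 1; per-period yield y/m = 0.030000
Number of cashflows N = 10
Cashflows (t years, CF_t, discount factor 1/(1+y/m)^(m*t), PV):
  t = 1.0000: CF_t = 4.800000, DF = 0.970874, PV = 4.660194
  t = 2.0000: CF_t = 4.800000, DF = 0.942596, PV = 4.524460
  t = 3.0000: CF_t = 4.800000, DF = 0.915142, PV = 4.392680
  t = 4.0000: CF_t = 4.800000, DF = 0.888487, PV = 4.264738
  t = 5.0000: CF_t = 4.800000, DF = 0.862609, PV = 4.140522
  t = 6.0000: CF_t = 4.800000, DF = 0.837484, PV = 4.019924
  t = 7.0000: CF_t = 4.800000, DF = 0.813092, PV = 3.902839
  t = 8.0000: CF_t = 4.800000, DF = 0.789409, PV = 3.789164
  t = 9.0000: CF_t = 4.800000, DF = 0.766417, PV = 3.678800
  t = 10.0000: CF_t = 104.800000, DF = 0.744094, PV = 77.981042
Price P = sum_t PV_t = 115.354365
Macaulay numerator sum_t t * PV_t:
  t * PV_t at t = 1.0000: 4.660194
  t * PV_t at t = 2.0000: 9.048921
  t * PV_t at t = 3.0000: 13.178040
  t * PV_t at t = 4.0000: 17.058951
  t * PV_t at t = 5.0000: 20.702611
  t * PV_t at t = 6.0000: 24.119547
  t * PV_t at t = 7.0000: 27.319875
  t * PV_t at t = 8.0000: 30.313315
  t * PV_t at t = 9.0000: 33.109203
  t * PV_t at t = 10.0000: 779.810423
Macaulay duration D = (sum_t t * PV_t) / P = 959.321079 / 115.354365 = 8.316296

Answer: Macaulay duration = 8.3163 years


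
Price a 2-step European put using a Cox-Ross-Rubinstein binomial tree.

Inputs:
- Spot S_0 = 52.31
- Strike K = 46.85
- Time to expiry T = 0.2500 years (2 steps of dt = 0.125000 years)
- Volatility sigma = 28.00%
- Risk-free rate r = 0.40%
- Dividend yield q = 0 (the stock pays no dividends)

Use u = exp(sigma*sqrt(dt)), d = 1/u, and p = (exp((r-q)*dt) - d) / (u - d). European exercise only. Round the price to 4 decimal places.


dt = T/N = 0.125000
u = exp(sigma*sqrt(dt)) = 1.104061; d = 1/u = 0.905747
p = (exp((r-q)*dt) - d) / (u - d) = 0.477793
Discount per step: exp(-r*dt) = 0.999500
Stock lattice S(k, i) with i counting down-moves:
  k=0: S(0,0) = 52.3100
  k=1: S(1,0) = 57.7534; S(1,1) = 47.3796
  k=2: S(2,0) = 63.7633; S(2,1) = 52.3100; S(2,2) = 42.9140
Terminal payoffs V(N, i) = max(K - S_T, 0):
  V(2,0) = 0.000000; V(2,1) = 0.000000; V(2,2) = 3.936019
Backward induction: V(k, i) = exp(-r*dt) * [p * V(k+1, i) + (1-p) * V(k+1, i+1)].
  V(1,0) = exp(-r*dt) * [p*0.000000 + (1-p)*0.000000] = 0.000000
  V(1,1) = exp(-r*dt) * [p*0.000000 + (1-p)*3.936019] = 2.054388
  V(0,0) = exp(-r*dt) * [p*0.000000 + (1-p)*2.054388] = 1.072279

Answer: Price = V(0,0) = 1.0723


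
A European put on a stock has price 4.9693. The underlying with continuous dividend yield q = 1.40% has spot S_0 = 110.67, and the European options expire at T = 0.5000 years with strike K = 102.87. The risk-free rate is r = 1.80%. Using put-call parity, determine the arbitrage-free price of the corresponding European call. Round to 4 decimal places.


Put-call parity: C - P = S_0 * exp(-qT) - K * exp(-rT).
S_0 * exp(-qT) = 110.6700 * 0.99302444 = 109.89801510
K * exp(-rT) = 102.8700 * 0.99104038 = 101.94832376
C = P + S*exp(-qT) - K*exp(-rT)
C = 4.9693 + 109.89801510 - 101.94832376 = 12.9190

Answer: Call price = 12.9190


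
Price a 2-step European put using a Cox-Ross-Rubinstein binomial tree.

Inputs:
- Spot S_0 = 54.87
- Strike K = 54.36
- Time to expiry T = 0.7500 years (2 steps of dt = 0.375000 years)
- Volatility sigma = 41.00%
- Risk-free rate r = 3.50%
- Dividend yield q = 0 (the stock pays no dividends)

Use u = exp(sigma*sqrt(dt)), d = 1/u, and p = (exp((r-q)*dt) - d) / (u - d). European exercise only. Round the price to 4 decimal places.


Answer: Price = V(0,0) = 5.9281

Derivation:
dt = T/N = 0.375000
u = exp(sigma*sqrt(dt)) = 1.285404; d = 1/u = 0.777966
p = (exp((r-q)*dt) - d) / (u - d) = 0.463595
Discount per step: exp(-r*dt) = 0.986961
Stock lattice S(k, i) with i counting down-moves:
  k=0: S(0,0) = 54.8700
  k=1: S(1,0) = 70.5301; S(1,1) = 42.6870
  k=2: S(2,0) = 90.6596; S(2,1) = 54.8700; S(2,2) = 33.2090
Terminal payoffs V(N, i) = max(K - S_T, 0):
  V(2,0) = 0.000000; V(2,1) = 0.000000; V(2,2) = 21.150986
Backward induction: V(k, i) = exp(-r*dt) * [p * V(k+1, i) + (1-p) * V(k+1, i+1)].
  V(1,0) = exp(-r*dt) * [p*0.000000 + (1-p)*0.000000] = 0.000000
  V(1,1) = exp(-r*dt) * [p*0.000000 + (1-p)*21.150986] = 11.197553
  V(0,0) = exp(-r*dt) * [p*0.000000 + (1-p)*11.197553] = 5.928102


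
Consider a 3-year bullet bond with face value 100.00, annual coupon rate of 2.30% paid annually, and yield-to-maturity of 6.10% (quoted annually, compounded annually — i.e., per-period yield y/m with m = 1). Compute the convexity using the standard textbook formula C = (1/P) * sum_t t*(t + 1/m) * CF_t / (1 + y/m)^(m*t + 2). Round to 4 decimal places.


Answer: Convexity = 10.3244

Derivation:
Coupon per period c = face * coupon_rate / m = 2.300000
Periods per year m = 1; per-period yield y/m = 0.061000
Number of cashflows N = 3
Cashflows (t years, CF_t, discount factor 1/(1+y/m)^(m*t), PV):
  t = 1.0000: CF_t = 2.300000, DF = 0.942507, PV = 2.167766
  t = 2.0000: CF_t = 2.300000, DF = 0.888320, PV = 2.043135
  t = 3.0000: CF_t = 102.300000, DF = 0.837247, PV = 85.650417
Price P = sum_t PV_t = 89.861318
Convexity numerator sum_t t*(t + 1/m) * CF_t / (1+y/m)^(m*t + 2):
  t = 1.0000: term = 3.851338
  t = 2.0000: term = 10.889741
  t = 3.0000: term = 913.019305
Convexity = (1/P) * sum = 927.760384 / 89.861318 = 10.324358


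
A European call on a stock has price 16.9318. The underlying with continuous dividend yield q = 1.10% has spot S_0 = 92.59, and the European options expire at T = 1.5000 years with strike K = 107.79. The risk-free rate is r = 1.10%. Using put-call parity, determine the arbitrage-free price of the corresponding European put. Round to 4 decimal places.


Answer: Put price = 31.8831

Derivation:
Put-call parity: C - P = S_0 * exp(-qT) - K * exp(-rT).
S_0 * exp(-qT) = 92.5900 * 0.98363538 = 91.07479978
K * exp(-rT) = 107.7900 * 0.98363538 = 106.02605754
P = C - S*exp(-qT) + K*exp(-rT)
P = 16.9318 - 91.07479978 + 106.02605754 = 31.8831


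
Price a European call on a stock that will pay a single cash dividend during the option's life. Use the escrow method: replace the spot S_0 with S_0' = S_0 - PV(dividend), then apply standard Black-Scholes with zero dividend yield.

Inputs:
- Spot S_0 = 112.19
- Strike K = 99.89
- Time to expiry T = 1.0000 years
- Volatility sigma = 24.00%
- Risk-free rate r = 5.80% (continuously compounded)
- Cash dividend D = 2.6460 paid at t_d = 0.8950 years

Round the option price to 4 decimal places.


PV(D) = D * exp(-r * t_d) = 2.6460 * 0.94941431 = 2.51215027
S_0' = S_0 - PV(D) = 112.1900 - 2.51215027 = 109.67784973
d1 = (ln(S_0'/K) + (r + sigma^2/2)*T) / (sigma*sqrt(T)) = 0.75115771
d2 = d1 - sigma*sqrt(T) = 0.51115771
exp(-rT) = 0.94364995
N(d1) = 0.77372113; N(d2) = 0.69537968
C = S_0' * N(d1) - K * exp(-rT) * N(d2) = 109.67784973 * 0.77372113 - 99.8900 * 0.94364995 * 0.69537968 = 19.3128

Answer: Price = 19.3128


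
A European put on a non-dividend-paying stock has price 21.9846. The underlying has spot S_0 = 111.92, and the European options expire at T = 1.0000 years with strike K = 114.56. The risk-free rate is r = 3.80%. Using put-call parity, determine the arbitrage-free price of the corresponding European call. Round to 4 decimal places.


Answer: Call price = 23.6162

Derivation:
Put-call parity: C - P = S_0 * exp(-qT) - K * exp(-rT).
S_0 * exp(-qT) = 111.9200 * 1.00000000 = 111.92000000
K * exp(-rT) = 114.5600 * 0.96271294 = 110.28839451
C = P + S*exp(-qT) - K*exp(-rT)
C = 21.9846 + 111.92000000 - 110.28839451 = 23.6162


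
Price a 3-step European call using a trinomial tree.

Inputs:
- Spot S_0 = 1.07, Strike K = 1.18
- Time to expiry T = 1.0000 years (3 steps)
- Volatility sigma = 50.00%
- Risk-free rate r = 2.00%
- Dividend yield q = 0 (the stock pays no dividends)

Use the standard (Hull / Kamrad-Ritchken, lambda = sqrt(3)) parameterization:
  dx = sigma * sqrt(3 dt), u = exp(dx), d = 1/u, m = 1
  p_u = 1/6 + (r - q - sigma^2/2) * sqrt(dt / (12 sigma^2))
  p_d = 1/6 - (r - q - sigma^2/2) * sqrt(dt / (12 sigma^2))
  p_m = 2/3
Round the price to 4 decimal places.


dt = T/N = 0.333333; dx = sigma*sqrt(3*dt) = 0.500000
u = exp(dx) = 1.648721; d = 1/u = 0.606531
p_u = 0.131667, p_m = 0.666667, p_d = 0.201667
Discount per step: exp(-r*dt) = 0.993356
Stock lattice S(k, j) with j the centered position index:
  k=0: S(0,+0) = 1.0700
  k=1: S(1,-1) = 0.6490; S(1,+0) = 1.0700; S(1,+1) = 1.7641
  k=2: S(2,-2) = 0.3936; S(2,-1) = 0.6490; S(2,+0) = 1.0700; S(2,+1) = 1.7641; S(2,+2) = 2.9086
  k=3: S(3,-3) = 0.2387; S(3,-2) = 0.3936; S(3,-1) = 0.6490; S(3,+0) = 1.0700; S(3,+1) = 1.7641; S(3,+2) = 2.9086; S(3,+3) = 4.7954
Terminal payoffs V(N, j) = max(S_T - K, 0):
  V(3,-3) = 0.000000; V(3,-2) = 0.000000; V(3,-1) = 0.000000; V(3,+0) = 0.000000; V(3,+1) = 0.584132; V(3,+2) = 1.728562; V(3,+3) = 3.615407
Backward induction: V(k, j) = exp(-r*dt) * [p_u * V(k+1, j+1) + p_m * V(k+1, j) + p_d * V(k+1, j-1)]
  V(2,-2) = exp(-r*dt) * [p_u*0.000000 + p_m*0.000000 + p_d*0.000000] = 0.000000
  V(2,-1) = exp(-r*dt) * [p_u*0.000000 + p_m*0.000000 + p_d*0.000000] = 0.000000
  V(2,+0) = exp(-r*dt) * [p_u*0.584132 + p_m*0.000000 + p_d*0.000000] = 0.076400
  V(2,+1) = exp(-r*dt) * [p_u*1.728562 + p_m*0.584132 + p_d*0.000000] = 0.612915
  V(2,+2) = exp(-r*dt) * [p_u*3.615407 + p_m*1.728562 + p_d*0.584132] = 1.734600
  V(1,-1) = exp(-r*dt) * [p_u*0.076400 + p_m*0.000000 + p_d*0.000000] = 0.009992
  V(1,+0) = exp(-r*dt) * [p_u*0.612915 + p_m*0.076400 + p_d*0.000000] = 0.130759
  V(1,+1) = exp(-r*dt) * [p_u*1.734600 + p_m*0.612915 + p_d*0.076400] = 0.648072
  V(0,+0) = exp(-r*dt) * [p_u*0.648072 + p_m*0.130759 + p_d*0.009992] = 0.173358

Answer: Price = V(0,0) = 0.1734


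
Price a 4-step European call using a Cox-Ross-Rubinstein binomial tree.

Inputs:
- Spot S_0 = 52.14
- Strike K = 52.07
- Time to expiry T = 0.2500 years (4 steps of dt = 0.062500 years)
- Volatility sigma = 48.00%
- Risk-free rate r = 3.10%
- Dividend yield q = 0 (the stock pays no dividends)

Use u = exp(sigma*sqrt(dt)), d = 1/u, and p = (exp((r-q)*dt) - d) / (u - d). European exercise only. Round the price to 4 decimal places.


Answer: Price = V(0,0) = 4.9124

Derivation:
dt = T/N = 0.062500
u = exp(sigma*sqrt(dt)) = 1.127497; d = 1/u = 0.886920
p = (exp((r-q)*dt) - d) / (u - d) = 0.478097
Discount per step: exp(-r*dt) = 0.998064
Stock lattice S(k, i) with i counting down-moves:
  k=0: S(0,0) = 52.1400
  k=1: S(1,0) = 58.7877; S(1,1) = 46.2440
  k=2: S(2,0) = 66.2829; S(2,1) = 52.1400; S(2,2) = 41.0148
  k=3: S(3,0) = 74.7338; S(3,1) = 58.7877; S(3,2) = 46.2440; S(3,3) = 36.3768
  k=4: S(4,0) = 84.2621; S(4,1) = 66.2829; S(4,2) = 52.1400; S(4,3) = 41.0148; S(4,4) = 32.2634
Terminal payoffs V(N, i) = max(S_T - K, 0):
  V(4,0) = 32.192119; V(4,1) = 14.212931; V(4,2) = 0.070000; V(4,3) = 0.000000; V(4,4) = 0.000000
Backward induction: V(k, i) = exp(-r*dt) * [p * V(k+1, i) + (1-p) * V(k+1, i+1)].
  V(3,0) = exp(-r*dt) * [p*32.192119 + (1-p)*14.212931] = 22.764584
  V(3,1) = exp(-r*dt) * [p*14.212931 + (1-p)*0.070000] = 6.818474
  V(3,2) = exp(-r*dt) * [p*0.070000 + (1-p)*0.000000] = 0.033402
  V(3,3) = exp(-r*dt) * [p*0.000000 + (1-p)*0.000000] = 0.000000
  V(2,0) = exp(-r*dt) * [p*22.764584 + (1-p)*6.818474] = 14.414312
  V(2,1) = exp(-r*dt) * [p*6.818474 + (1-p)*0.033402] = 3.270983
  V(2,2) = exp(-r*dt) * [p*0.033402 + (1-p)*0.000000] = 0.015939
  V(1,0) = exp(-r*dt) * [p*14.414312 + (1-p)*3.270983] = 8.581935
  V(1,1) = exp(-r*dt) * [p*3.270983 + (1-p)*0.015939] = 1.569123
  V(0,0) = exp(-r*dt) * [p*8.581935 + (1-p)*1.569123] = 4.912403


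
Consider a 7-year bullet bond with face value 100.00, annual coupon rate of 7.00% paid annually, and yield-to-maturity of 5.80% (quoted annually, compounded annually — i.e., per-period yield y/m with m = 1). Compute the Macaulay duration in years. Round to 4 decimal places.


Coupon per period c = face * coupon_rate / m = 7.000000
Periods per year m = 1; per-period yield y/m = 0.058000
Number of cashflows N = 7
Cashflows (t years, CF_t, discount factor 1/(1+y/m)^(m*t), PV):
  t = 1.0000: CF_t = 7.000000, DF = 0.945180, PV = 6.616257
  t = 2.0000: CF_t = 7.000000, DF = 0.893364, PV = 6.253551
  t = 3.0000: CF_t = 7.000000, DF = 0.844390, PV = 5.910729
  t = 4.0000: CF_t = 7.000000, DF = 0.798100, PV = 5.586700
  t = 5.0000: CF_t = 7.000000, DF = 0.754348, PV = 5.280435
  t = 6.0000: CF_t = 7.000000, DF = 0.712994, PV = 4.990959
  t = 7.0000: CF_t = 107.000000, DF = 0.673908, PV = 72.108109
Price P = sum_t PV_t = 106.746740
Macaulay numerator sum_t t * PV_t:
  t * PV_t at t = 1.0000: 6.616257
  t * PV_t at t = 2.0000: 12.507102
  t * PV_t at t = 3.0000: 17.732187
  t * PV_t at t = 4.0000: 22.346801
  t * PV_t at t = 5.0000: 26.402175
  t * PV_t at t = 6.0000: 29.945756
  t * PV_t at t = 7.0000: 504.756760
Macaulay duration D = (sum_t t * PV_t) / P = 620.307038 / 106.746740 = 5.811016

Answer: Macaulay duration = 5.8110 years


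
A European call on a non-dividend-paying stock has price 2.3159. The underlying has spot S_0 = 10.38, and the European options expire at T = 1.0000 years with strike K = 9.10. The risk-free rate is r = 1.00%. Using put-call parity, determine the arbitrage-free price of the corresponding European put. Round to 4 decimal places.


Answer: Put price = 0.9454

Derivation:
Put-call parity: C - P = S_0 * exp(-qT) - K * exp(-rT).
S_0 * exp(-qT) = 10.3800 * 1.00000000 = 10.38000000
K * exp(-rT) = 9.1000 * 0.99004983 = 9.00945349
P = C - S*exp(-qT) + K*exp(-rT)
P = 2.3159 - 10.38000000 + 9.00945349 = 0.9454


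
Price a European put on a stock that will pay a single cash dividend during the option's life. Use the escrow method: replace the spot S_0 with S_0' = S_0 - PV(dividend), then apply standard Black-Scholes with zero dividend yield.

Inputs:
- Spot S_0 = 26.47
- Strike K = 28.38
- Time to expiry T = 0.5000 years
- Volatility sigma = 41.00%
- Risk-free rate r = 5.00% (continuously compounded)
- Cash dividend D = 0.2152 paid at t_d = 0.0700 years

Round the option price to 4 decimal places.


PV(D) = D * exp(-r * t_d) = 0.2152 * 0.99650612 = 0.21444812
S_0' = S_0 - PV(D) = 26.4700 - 0.21444812 = 26.25555188
d1 = (ln(S_0'/K) + (r + sigma^2/2)*T) / (sigma*sqrt(T)) = -0.03719107
d2 = d1 - sigma*sqrt(T) = -0.32710485
exp(-rT) = 0.97530991
N(-d1) = 0.51483367; N(-d2) = 0.62820571
P = K * exp(-rT) * N(-d2) - S_0' * N(-d1) = 28.3800 * 0.97530991 * 0.62820571 - 26.25555188 * 0.51483367 = 3.8710

Answer: Price = 3.8710


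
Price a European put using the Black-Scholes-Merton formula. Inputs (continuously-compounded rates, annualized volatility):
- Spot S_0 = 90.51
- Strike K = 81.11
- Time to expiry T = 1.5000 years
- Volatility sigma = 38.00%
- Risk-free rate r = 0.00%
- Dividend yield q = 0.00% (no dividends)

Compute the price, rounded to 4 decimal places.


Answer: Price = 11.5175

Derivation:
d1 = (ln(S/K) + (r - q + 0.5*sigma^2) * T) / (sigma * sqrt(T)) = 0.46831254
d2 = d1 - sigma * sqrt(T) = 0.00290949
exp(-rT) = 1.00000000; exp(-qT) = 1.00000000
P = K * exp(-rT) * N(-d2) - S_0 * exp(-qT) * N(-d1)
N(-d1) = 0.31978055; N(-d2) = 0.49883928
P = 81.1100 * 1.00000000 * 0.49883928 - 90.5100 * 1.00000000 * 0.31978055 = 11.5175


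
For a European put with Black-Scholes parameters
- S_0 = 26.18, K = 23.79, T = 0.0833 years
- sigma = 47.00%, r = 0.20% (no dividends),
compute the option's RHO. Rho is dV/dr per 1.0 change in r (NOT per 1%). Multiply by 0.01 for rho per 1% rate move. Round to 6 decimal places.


Answer: Rho = -0.517878

Derivation:
d1 = 0.7747687838; d2 = 0.6391186087
phi(d1) = 0.2955043069; exp(-qT) = 1.0000000000; exp(-rT) = 0.9998334139
N(-d2) = 0.2613728875
Rho = -K*T*exp(-rT)*N(-d2) = -23.7900 * 0.0833 * 0.9998334139 * 0.2613728875 = -0.517878


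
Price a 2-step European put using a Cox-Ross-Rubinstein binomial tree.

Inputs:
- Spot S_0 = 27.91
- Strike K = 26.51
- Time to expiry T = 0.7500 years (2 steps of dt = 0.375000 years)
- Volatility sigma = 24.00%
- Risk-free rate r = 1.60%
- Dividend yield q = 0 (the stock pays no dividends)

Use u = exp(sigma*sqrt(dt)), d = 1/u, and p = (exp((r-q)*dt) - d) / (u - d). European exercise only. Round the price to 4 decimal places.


dt = T/N = 0.375000
u = exp(sigma*sqrt(dt)) = 1.158319; d = 1/u = 0.863320
p = (exp((r-q)*dt) - d) / (u - d) = 0.483724
Discount per step: exp(-r*dt) = 0.994018
Stock lattice S(k, i) with i counting down-moves:
  k=0: S(0,0) = 27.9100
  k=1: S(1,0) = 32.3287; S(1,1) = 24.0953
  k=2: S(2,0) = 37.4469; S(2,1) = 27.9100; S(2,2) = 20.8019
Terminal payoffs V(N, i) = max(K - S_T, 0):
  V(2,0) = 0.000000; V(2,1) = 0.000000; V(2,2) = 5.708059
Backward induction: V(k, i) = exp(-r*dt) * [p * V(k+1, i) + (1-p) * V(k+1, i+1)].
  V(1,0) = exp(-r*dt) * [p*0.000000 + (1-p)*0.000000] = 0.000000
  V(1,1) = exp(-r*dt) * [p*0.000000 + (1-p)*5.708059] = 2.929306
  V(0,0) = exp(-r*dt) * [p*0.000000 + (1-p)*2.929306] = 1.503284

Answer: Price = V(0,0) = 1.5033


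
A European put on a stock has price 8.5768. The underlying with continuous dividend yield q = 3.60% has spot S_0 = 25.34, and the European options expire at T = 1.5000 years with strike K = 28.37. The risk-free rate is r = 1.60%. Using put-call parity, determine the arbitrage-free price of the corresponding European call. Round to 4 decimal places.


Answer: Call price = 4.8875

Derivation:
Put-call parity: C - P = S_0 * exp(-qT) - K * exp(-rT).
S_0 * exp(-qT) = 25.3400 * 0.94743211 = 24.00792958
K * exp(-rT) = 28.3700 * 0.97628571 = 27.69722559
C = P + S*exp(-qT) - K*exp(-rT)
C = 8.5768 + 24.00792958 - 27.69722559 = 4.8875


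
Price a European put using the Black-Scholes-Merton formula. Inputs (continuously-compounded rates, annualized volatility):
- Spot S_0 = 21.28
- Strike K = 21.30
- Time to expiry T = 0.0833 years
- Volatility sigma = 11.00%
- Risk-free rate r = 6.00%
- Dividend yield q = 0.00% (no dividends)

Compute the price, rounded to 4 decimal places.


Answer: Price = 0.2281

Derivation:
d1 = (ln(S/K) + (r - q + 0.5*sigma^2) * T) / (sigma * sqrt(T)) = 0.14371202
d2 = d1 - sigma * sqrt(T) = 0.11196411
exp(-rT) = 0.99501447; exp(-qT) = 1.00000000
P = K * exp(-rT) * N(-d2) - S_0 * exp(-qT) * N(-d1)
N(-d1) = 0.44286394; N(-d2) = 0.45542593
P = 21.3000 * 0.99501447 * 0.45542593 - 21.2800 * 1.00000000 * 0.44286394 = 0.2281


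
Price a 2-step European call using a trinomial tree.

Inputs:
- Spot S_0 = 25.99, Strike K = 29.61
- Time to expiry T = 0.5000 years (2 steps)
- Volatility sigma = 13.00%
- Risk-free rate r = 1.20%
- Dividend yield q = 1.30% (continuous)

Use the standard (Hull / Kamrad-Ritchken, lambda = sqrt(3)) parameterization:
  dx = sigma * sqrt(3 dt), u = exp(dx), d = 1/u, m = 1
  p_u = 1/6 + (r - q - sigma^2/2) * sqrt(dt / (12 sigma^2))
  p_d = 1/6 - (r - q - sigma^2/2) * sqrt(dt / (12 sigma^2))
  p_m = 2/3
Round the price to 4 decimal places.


dt = T/N = 0.250000; dx = sigma*sqrt(3*dt) = 0.112583
u = exp(dx) = 1.119165; d = 1/u = 0.893523
p_u = 0.156174, p_m = 0.666667, p_d = 0.177159
Discount per step: exp(-r*dt) = 0.997004
Stock lattice S(k, j) with j the centered position index:
  k=0: S(0,+0) = 25.9900
  k=1: S(1,-1) = 23.2227; S(1,+0) = 25.9900; S(1,+1) = 29.0871
  k=2: S(2,-2) = 20.7500; S(2,-1) = 23.2227; S(2,+0) = 25.9900; S(2,+1) = 29.0871; S(2,+2) = 32.5533
Terminal payoffs V(N, j) = max(S_T - K, 0):
  V(2,-2) = 0.000000; V(2,-1) = 0.000000; V(2,+0) = 0.000000; V(2,+1) = 0.000000; V(2,+2) = 2.943290
Backward induction: V(k, j) = exp(-r*dt) * [p_u * V(k+1, j+1) + p_m * V(k+1, j) + p_d * V(k+1, j-1)]
  V(1,-1) = exp(-r*dt) * [p_u*0.000000 + p_m*0.000000 + p_d*0.000000] = 0.000000
  V(1,+0) = exp(-r*dt) * [p_u*0.000000 + p_m*0.000000 + p_d*0.000000] = 0.000000
  V(1,+1) = exp(-r*dt) * [p_u*2.943290 + p_m*0.000000 + p_d*0.000000] = 0.458290
  V(0,+0) = exp(-r*dt) * [p_u*0.458290 + p_m*0.000000 + p_d*0.000000] = 0.071359

Answer: Price = V(0,0) = 0.0714


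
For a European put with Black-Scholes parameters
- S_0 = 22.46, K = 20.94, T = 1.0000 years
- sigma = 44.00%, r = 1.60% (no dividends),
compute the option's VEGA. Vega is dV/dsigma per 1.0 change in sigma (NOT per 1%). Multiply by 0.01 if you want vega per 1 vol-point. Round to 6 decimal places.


d1 = 0.4156244179; d2 = -0.0243755821
phi(d1) = 0.3659310462; exp(-qT) = 1.0000000000; exp(-rT) = 0.9841273201
Vega = S * exp(-qT) * phi(d1) * sqrt(T) = 22.4600 * 1.0000000000 * 0.3659310462 * 1.0000000000 = 8.218811

Answer: Vega = 8.218811


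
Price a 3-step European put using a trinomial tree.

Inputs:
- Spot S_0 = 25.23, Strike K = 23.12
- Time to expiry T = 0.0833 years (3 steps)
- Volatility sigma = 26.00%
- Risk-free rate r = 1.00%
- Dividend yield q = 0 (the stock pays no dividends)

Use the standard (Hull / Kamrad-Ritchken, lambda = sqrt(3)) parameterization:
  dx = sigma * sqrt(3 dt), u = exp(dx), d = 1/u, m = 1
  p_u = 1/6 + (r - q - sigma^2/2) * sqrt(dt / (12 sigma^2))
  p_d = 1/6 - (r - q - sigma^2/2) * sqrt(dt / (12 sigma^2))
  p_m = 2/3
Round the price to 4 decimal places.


Answer: Price = V(0,0) = 0.0971

Derivation:
dt = T/N = 0.027767; dx = sigma*sqrt(3*dt) = 0.075041
u = exp(dx) = 1.077928; d = 1/u = 0.927706
p_u = 0.162263, p_m = 0.666667, p_d = 0.171070
Discount per step: exp(-r*dt) = 0.999722
Stock lattice S(k, j) with j the centered position index:
  k=0: S(0,+0) = 25.2300
  k=1: S(1,-1) = 23.4060; S(1,+0) = 25.2300; S(1,+1) = 27.1961
  k=2: S(2,-2) = 21.7139; S(2,-1) = 23.4060; S(2,+0) = 25.2300; S(2,+1) = 27.1961; S(2,+2) = 29.3155
  k=3: S(3,-3) = 20.1441; S(3,-2) = 21.7139; S(3,-1) = 23.4060; S(3,+0) = 25.2300; S(3,+1) = 27.1961; S(3,+2) = 29.3155; S(3,+3) = 31.5999
Terminal payoffs V(N, j) = max(K - S_T, 0):
  V(3,-3) = 2.975885; V(3,-2) = 1.406098; V(3,-1) = 0.000000; V(3,+0) = 0.000000; V(3,+1) = 0.000000; V(3,+2) = 0.000000; V(3,+3) = 0.000000
Backward induction: V(k, j) = exp(-r*dt) * [p_u * V(k+1, j+1) + p_m * V(k+1, j) + p_d * V(k+1, j-1)]
  V(2,-2) = exp(-r*dt) * [p_u*0.000000 + p_m*1.406098 + p_d*2.975885] = 1.446081
  V(2,-1) = exp(-r*dt) * [p_u*0.000000 + p_m*0.000000 + p_d*1.406098] = 0.240474
  V(2,+0) = exp(-r*dt) * [p_u*0.000000 + p_m*0.000000 + p_d*0.000000] = 0.000000
  V(2,+1) = exp(-r*dt) * [p_u*0.000000 + p_m*0.000000 + p_d*0.000000] = 0.000000
  V(2,+2) = exp(-r*dt) * [p_u*0.000000 + p_m*0.000000 + p_d*0.000000] = 0.000000
  V(1,-1) = exp(-r*dt) * [p_u*0.000000 + p_m*0.240474 + p_d*1.446081] = 0.407584
  V(1,+0) = exp(-r*dt) * [p_u*0.000000 + p_m*0.000000 + p_d*0.240474] = 0.041126
  V(1,+1) = exp(-r*dt) * [p_u*0.000000 + p_m*0.000000 + p_d*0.000000] = 0.000000
  V(0,+0) = exp(-r*dt) * [p_u*0.000000 + p_m*0.041126 + p_d*0.407584] = 0.097116


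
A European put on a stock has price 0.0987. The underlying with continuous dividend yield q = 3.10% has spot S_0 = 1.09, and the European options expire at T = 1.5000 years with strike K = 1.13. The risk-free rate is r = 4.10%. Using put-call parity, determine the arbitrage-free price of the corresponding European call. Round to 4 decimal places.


Answer: Call price = 0.0766

Derivation:
Put-call parity: C - P = S_0 * exp(-qT) - K * exp(-rT).
S_0 * exp(-qT) = 1.0900 * 0.95456456 = 1.04047537
K * exp(-rT) = 1.1300 * 0.94035295 = 1.06259883
C = P + S*exp(-qT) - K*exp(-rT)
C = 0.0987 + 1.04047537 - 1.06259883 = 0.0766


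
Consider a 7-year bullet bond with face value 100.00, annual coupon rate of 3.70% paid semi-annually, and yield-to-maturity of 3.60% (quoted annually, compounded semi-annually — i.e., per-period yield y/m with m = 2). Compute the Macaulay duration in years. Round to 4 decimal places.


Answer: Macaulay duration = 6.2336 years

Derivation:
Coupon per period c = face * coupon_rate / m = 1.850000
Periods per year m = 2; per-period yield y/m = 0.018000
Number of cashflows N = 14
Cashflows (t years, CF_t, discount factor 1/(1+y/m)^(m*t), PV):
  t = 0.5000: CF_t = 1.850000, DF = 0.982318, PV = 1.817289
  t = 1.0000: CF_t = 1.850000, DF = 0.964949, PV = 1.785156
  t = 1.5000: CF_t = 1.850000, DF = 0.947887, PV = 1.753591
  t = 2.0000: CF_t = 1.850000, DF = 0.931127, PV = 1.722585
  t = 2.5000: CF_t = 1.850000, DF = 0.914663, PV = 1.692127
  t = 3.0000: CF_t = 1.850000, DF = 0.898490, PV = 1.662207
  t = 3.5000: CF_t = 1.850000, DF = 0.882603, PV = 1.632816
  t = 4.0000: CF_t = 1.850000, DF = 0.866997, PV = 1.603945
  t = 4.5000: CF_t = 1.850000, DF = 0.851667, PV = 1.575585
  t = 5.0000: CF_t = 1.850000, DF = 0.836608, PV = 1.547726
  t = 5.5000: CF_t = 1.850000, DF = 0.821816, PV = 1.520359
  t = 6.0000: CF_t = 1.850000, DF = 0.807285, PV = 1.493476
  t = 6.5000: CF_t = 1.850000, DF = 0.793010, PV = 1.467069
  t = 7.0000: CF_t = 101.850000, DF = 0.778989, PV = 79.339990
Price P = sum_t PV_t = 100.613921
Macaulay numerator sum_t t * PV_t:
  t * PV_t at t = 0.5000: 0.908644
  t * PV_t at t = 1.0000: 1.785156
  t * PV_t at t = 1.5000: 2.630387
  t * PV_t at t = 2.0000: 3.445170
  t * PV_t at t = 2.5000: 4.230316
  t * PV_t at t = 3.0000: 4.986620
  t * PV_t at t = 3.5000: 5.714856
  t * PV_t at t = 4.0000: 6.415780
  t * PV_t at t = 4.5000: 7.090131
  t * PV_t at t = 5.0000: 7.738628
  t * PV_t at t = 5.5000: 8.361975
  t * PV_t at t = 6.0000: 8.960859
  t * PV_t at t = 6.5000: 9.535950
  t * PV_t at t = 7.0000: 555.379930
Macaulay duration D = (sum_t t * PV_t) / P = 627.184403 / 100.613921 = 6.233575


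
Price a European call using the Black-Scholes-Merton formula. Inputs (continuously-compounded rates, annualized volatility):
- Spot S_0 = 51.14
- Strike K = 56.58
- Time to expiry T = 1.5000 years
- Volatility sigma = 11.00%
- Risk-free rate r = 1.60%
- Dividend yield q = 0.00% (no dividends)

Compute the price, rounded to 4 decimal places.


Answer: Price = 1.2618

Derivation:
d1 = (ln(S/K) + (r - q + 0.5*sigma^2) * T) / (sigma * sqrt(T)) = -0.50484426
d2 = d1 - sigma * sqrt(T) = -0.63956620
exp(-rT) = 0.97628571; exp(-qT) = 1.00000000
C = S_0 * exp(-qT) * N(d1) - K * exp(-rT) * N(d2)
N(d1) = 0.30683411; N(d2) = 0.26122733
C = 51.1400 * 1.00000000 * 0.30683411 - 56.5800 * 0.97628571 * 0.26122733 = 1.2618


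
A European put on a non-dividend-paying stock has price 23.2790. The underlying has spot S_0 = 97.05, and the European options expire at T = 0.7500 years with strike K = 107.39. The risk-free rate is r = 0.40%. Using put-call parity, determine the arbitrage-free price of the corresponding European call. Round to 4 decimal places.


Answer: Call price = 13.2607

Derivation:
Put-call parity: C - P = S_0 * exp(-qT) - K * exp(-rT).
S_0 * exp(-qT) = 97.0500 * 1.00000000 = 97.05000000
K * exp(-rT) = 107.3900 * 0.99700450 = 107.06831277
C = P + S*exp(-qT) - K*exp(-rT)
C = 23.2790 + 97.05000000 - 107.06831277 = 13.2607


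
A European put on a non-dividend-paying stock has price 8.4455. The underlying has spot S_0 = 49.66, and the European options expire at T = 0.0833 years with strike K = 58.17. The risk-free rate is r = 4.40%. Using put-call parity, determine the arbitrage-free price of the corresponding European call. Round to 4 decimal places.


Answer: Call price = 0.1483

Derivation:
Put-call parity: C - P = S_0 * exp(-qT) - K * exp(-rT).
S_0 * exp(-qT) = 49.6600 * 1.00000000 = 49.66000000
K * exp(-rT) = 58.1700 * 0.99634151 = 57.95718556
C = P + S*exp(-qT) - K*exp(-rT)
C = 8.4455 + 49.66000000 - 57.95718556 = 0.1483


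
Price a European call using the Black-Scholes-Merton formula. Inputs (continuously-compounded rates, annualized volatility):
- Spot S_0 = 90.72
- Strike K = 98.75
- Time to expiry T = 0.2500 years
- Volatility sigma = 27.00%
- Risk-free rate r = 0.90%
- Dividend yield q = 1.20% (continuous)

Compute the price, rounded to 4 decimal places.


d1 = (ln(S/K) + (r - q + 0.5*sigma^2) * T) / (sigma * sqrt(T)) = -0.56630418
d2 = d1 - sigma * sqrt(T) = -0.70130418
exp(-rT) = 0.99775253; exp(-qT) = 0.99700450
C = S_0 * exp(-qT) * N(d1) - K * exp(-rT) * N(d2)
N(d1) = 0.28559351; N(d2) = 0.24155660
C = 90.7200 * 0.99700450 * 0.28559351 - 98.7500 * 0.99775253 * 0.24155660 = 2.0313

Answer: Price = 2.0313


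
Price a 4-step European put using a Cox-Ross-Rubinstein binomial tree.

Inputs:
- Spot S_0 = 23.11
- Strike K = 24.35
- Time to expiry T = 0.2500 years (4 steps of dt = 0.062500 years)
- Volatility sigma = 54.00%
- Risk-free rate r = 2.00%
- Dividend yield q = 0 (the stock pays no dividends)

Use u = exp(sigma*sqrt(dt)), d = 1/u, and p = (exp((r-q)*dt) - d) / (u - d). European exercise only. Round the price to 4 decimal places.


Answer: Price = V(0,0) = 3.1702

Derivation:
dt = T/N = 0.062500
u = exp(sigma*sqrt(dt)) = 1.144537; d = 1/u = 0.873716
p = (exp((r-q)*dt) - d) / (u - d) = 0.470920
Discount per step: exp(-r*dt) = 0.998751
Stock lattice S(k, i) with i counting down-moves:
  k=0: S(0,0) = 23.1100
  k=1: S(1,0) = 26.4502; S(1,1) = 20.1916
  k=2: S(2,0) = 30.2733; S(2,1) = 23.1100; S(2,2) = 17.6417
  k=3: S(3,0) = 34.6489; S(3,1) = 26.4502; S(3,2) = 20.1916; S(3,3) = 15.4138
  k=4: S(4,0) = 39.6569; S(4,1) = 30.2733; S(4,2) = 23.1100; S(4,3) = 17.6417; S(4,4) = 13.4673
Terminal payoffs V(N, i) = max(K - S_T, 0):
  V(4,0) = 0.000000; V(4,1) = 0.000000; V(4,2) = 1.240000; V(4,3) = 6.708300; V(4,4) = 10.882688
Backward induction: V(k, i) = exp(-r*dt) * [p * V(k+1, i) + (1-p) * V(k+1, i+1)].
  V(3,0) = exp(-r*dt) * [p*0.000000 + (1-p)*0.000000] = 0.000000
  V(3,1) = exp(-r*dt) * [p*0.000000 + (1-p)*1.240000] = 0.655240
  V(3,2) = exp(-r*dt) * [p*1.240000 + (1-p)*6.708300] = 4.128007
  V(3,3) = exp(-r*dt) * [p*6.708300 + (1-p)*10.882688] = 8.905747
  V(2,0) = exp(-r*dt) * [p*0.000000 + (1-p)*0.655240] = 0.346242
  V(2,1) = exp(-r*dt) * [p*0.655240 + (1-p)*4.128007] = 2.489499
  V(2,2) = exp(-r*dt) * [p*4.128007 + (1-p)*8.905747] = 6.647501
  V(1,0) = exp(-r*dt) * [p*0.346242 + (1-p)*2.489499] = 1.478348
  V(1,1) = exp(-r*dt) * [p*2.489499 + (1-p)*6.647501] = 4.683558
  V(0,0) = exp(-r*dt) * [p*1.478348 + (1-p)*4.683558] = 3.170196


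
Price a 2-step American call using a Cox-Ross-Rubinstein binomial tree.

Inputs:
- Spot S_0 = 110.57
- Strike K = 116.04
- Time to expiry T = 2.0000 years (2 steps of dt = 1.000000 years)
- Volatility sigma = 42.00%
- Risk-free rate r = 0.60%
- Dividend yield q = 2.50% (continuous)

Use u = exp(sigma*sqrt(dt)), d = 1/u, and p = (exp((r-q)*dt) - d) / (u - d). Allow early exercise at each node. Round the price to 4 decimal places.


Answer: Price = V(0,0) = 19.4614

Derivation:
dt = T/N = 1.000000
u = exp(sigma*sqrt(dt)) = 1.521962; d = 1/u = 0.657047
p = (exp((r-q)*dt) - d) / (u - d) = 0.374757
Discount per step: exp(-r*dt) = 0.994018
Stock lattice S(k, i) with i counting down-moves:
  k=0: S(0,0) = 110.5700
  k=1: S(1,0) = 168.2833; S(1,1) = 72.6497
  k=2: S(2,0) = 256.1207; S(2,1) = 110.5700; S(2,2) = 47.7342
Terminal payoffs V(N, i) = max(S_T - K, 0):
  V(2,0) = 140.080697; V(2,1) = 0.000000; V(2,2) = 0.000000
Backward induction: V(k, i) = exp(-r*dt) * [p * V(k+1, i) + (1-p) * V(k+1, i+1)]; then take max(V_cont, immediate exercise) for American.
  V(1,0) = exp(-r*dt) * [p*140.080697 + (1-p)*0.000000] = 52.182138; exercise = 52.243289; V(1,0) = max -> 52.243289
  V(1,1) = exp(-r*dt) * [p*0.000000 + (1-p)*0.000000] = 0.000000; exercise = 0.000000; V(1,1) = max -> 0.000000
  V(0,0) = exp(-r*dt) * [p*52.243289 + (1-p)*0.000000] = 19.461400; exercise = 0.000000; V(0,0) = max -> 19.461400


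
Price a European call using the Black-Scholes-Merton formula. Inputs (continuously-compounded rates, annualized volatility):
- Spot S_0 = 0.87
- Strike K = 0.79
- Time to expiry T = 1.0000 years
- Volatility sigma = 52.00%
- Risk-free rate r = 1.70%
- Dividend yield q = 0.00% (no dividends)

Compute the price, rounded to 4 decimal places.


Answer: Price = 0.2195

Derivation:
d1 = (ln(S/K) + (r - q + 0.5*sigma^2) * T) / (sigma * sqrt(T)) = 0.47819282
d2 = d1 - sigma * sqrt(T) = -0.04180718
exp(-rT) = 0.98314368; exp(-qT) = 1.00000000
C = S_0 * exp(-qT) * N(d1) - K * exp(-rT) * N(d2)
N(d1) = 0.68374351; N(d2) = 0.48332621
C = 0.8700 * 1.00000000 * 0.68374351 - 0.7900 * 0.98314368 * 0.48332621 = 0.2195


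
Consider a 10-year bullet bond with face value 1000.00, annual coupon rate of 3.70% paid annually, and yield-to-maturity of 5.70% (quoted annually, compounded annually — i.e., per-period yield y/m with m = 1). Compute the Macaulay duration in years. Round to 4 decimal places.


Coupon per period c = face * coupon_rate / m = 37.000000
Periods per year m = 1; per-period yield y/m = 0.057000
Number of cashflows N = 10
Cashflows (t years, CF_t, discount factor 1/(1+y/m)^(m*t), PV):
  t = 1.0000: CF_t = 37.000000, DF = 0.946074, PV = 35.004730
  t = 2.0000: CF_t = 37.000000, DF = 0.895056, PV = 33.117058
  t = 3.0000: CF_t = 37.000000, DF = 0.846789, PV = 31.331181
  t = 4.0000: CF_t = 37.000000, DF = 0.801125, PV = 29.641609
  t = 5.0000: CF_t = 37.000000, DF = 0.757923, PV = 28.043150
  t = 6.0000: CF_t = 37.000000, DF = 0.717051, PV = 26.530889
  t = 7.0000: CF_t = 37.000000, DF = 0.678383, PV = 25.100179
  t = 8.0000: CF_t = 37.000000, DF = 0.641801, PV = 23.746621
  t = 9.0000: CF_t = 37.000000, DF = 0.607191, PV = 22.466056
  t = 10.0000: CF_t = 1037.000000, DF = 0.574447, PV = 595.701760
Price P = sum_t PV_t = 850.683233
Macaulay numerator sum_t t * PV_t:
  t * PV_t at t = 1.0000: 35.004730
  t * PV_t at t = 2.0000: 66.234116
  t * PV_t at t = 3.0000: 93.993542
  t * PV_t at t = 4.0000: 118.566436
  t * PV_t at t = 5.0000: 140.215748
  t * PV_t at t = 6.0000: 159.185333
  t * PV_t at t = 7.0000: 175.701251
  t * PV_t at t = 8.0000: 189.972970
  t * PV_t at t = 9.0000: 202.194505
  t * PV_t at t = 10.0000: 5957.017601
Macaulay duration D = (sum_t t * PV_t) / P = 7138.086232 / 850.683233 = 8.391004

Answer: Macaulay duration = 8.3910 years


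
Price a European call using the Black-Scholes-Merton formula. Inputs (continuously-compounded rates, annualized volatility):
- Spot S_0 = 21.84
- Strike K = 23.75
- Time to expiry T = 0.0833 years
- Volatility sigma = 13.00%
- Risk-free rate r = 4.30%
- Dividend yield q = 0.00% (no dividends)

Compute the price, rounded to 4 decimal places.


d1 = (ln(S/K) + (r - q + 0.5*sigma^2) * T) / (sigma * sqrt(T)) = -2.12028360
d2 = d1 - sigma * sqrt(T) = -2.15780386
exp(-rT) = 0.99642451; exp(-qT) = 1.00000000
C = S_0 * exp(-qT) * N(d1) - K * exp(-rT) * N(d2)
N(d1) = 0.01699107; N(d2) = 0.01547154
C = 21.8400 * 1.00000000 * 0.01699107 - 23.7500 * 0.99642451 * 0.01547154 = 0.0049

Answer: Price = 0.0049


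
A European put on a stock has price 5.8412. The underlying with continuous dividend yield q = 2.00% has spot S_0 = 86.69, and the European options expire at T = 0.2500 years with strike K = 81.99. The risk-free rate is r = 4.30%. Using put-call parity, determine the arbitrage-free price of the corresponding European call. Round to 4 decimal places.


Put-call parity: C - P = S_0 * exp(-qT) - K * exp(-rT).
S_0 * exp(-qT) = 86.6900 * 0.99501248 = 86.25763182
K * exp(-rT) = 81.9900 * 0.98930757 = 81.11332805
C = P + S*exp(-qT) - K*exp(-rT)
C = 5.8412 + 86.25763182 - 81.11332805 = 10.9855

Answer: Call price = 10.9855


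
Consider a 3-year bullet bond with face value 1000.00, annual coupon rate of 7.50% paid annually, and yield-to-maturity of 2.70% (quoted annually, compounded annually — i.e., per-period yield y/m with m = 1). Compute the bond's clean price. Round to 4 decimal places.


Answer: Price = 1136.5603

Derivation:
Coupon per period c = face * coupon_rate / m = 75.000000
Periods per year m = 1; per-period yield y/m = 0.027000
Number of cashflows N = 3
Cashflows (t years, CF_t, discount factor 1/(1+y/m)^(m*t), PV):
  t = 1.0000: CF_t = 75.000000, DF = 0.973710, PV = 73.028238
  t = 2.0000: CF_t = 75.000000, DF = 0.948111, PV = 71.108313
  t = 3.0000: CF_t = 1075.000000, DF = 0.923185, PV = 992.423715
Price P = sum_t PV_t = 1136.560265


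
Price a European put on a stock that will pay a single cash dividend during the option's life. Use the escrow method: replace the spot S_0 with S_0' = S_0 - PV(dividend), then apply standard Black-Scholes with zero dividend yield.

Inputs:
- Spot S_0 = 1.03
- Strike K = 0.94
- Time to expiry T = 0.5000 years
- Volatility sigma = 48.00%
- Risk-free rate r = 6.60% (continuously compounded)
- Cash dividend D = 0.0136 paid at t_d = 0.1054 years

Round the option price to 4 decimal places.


Answer: Price = 0.0831

Derivation:
PV(D) = D * exp(-r * t_d) = 0.0136 * 0.99306774 = 0.01350572
S_0' = S_0 - PV(D) = 1.0300 - 0.01350572 = 1.01649428
d1 = (ln(S_0'/K) + (r + sigma^2/2)*T) / (sigma*sqrt(T)) = 0.49743527
d2 = d1 - sigma*sqrt(T) = 0.15802402
exp(-rT) = 0.96753856
N(-d1) = 0.30944107; N(-d2) = 0.43721894
P = K * exp(-rT) * N(-d2) - S_0' * N(-d1) = 0.9400 * 0.96753856 * 0.43721894 - 1.01649428 * 0.30944107 = 0.0831


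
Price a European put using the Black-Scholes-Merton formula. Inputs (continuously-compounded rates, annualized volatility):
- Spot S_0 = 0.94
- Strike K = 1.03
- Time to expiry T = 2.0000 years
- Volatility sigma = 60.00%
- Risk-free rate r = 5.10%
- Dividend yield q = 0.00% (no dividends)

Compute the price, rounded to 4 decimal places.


Answer: Price = 0.3024

Derivation:
d1 = (ln(S/K) + (r - q + 0.5*sigma^2) * T) / (sigma * sqrt(T)) = 0.43671598
d2 = d1 - sigma * sqrt(T) = -0.41181216
exp(-rT) = 0.90302955; exp(-qT) = 1.00000000
P = K * exp(-rT) * N(-d2) - S_0 * exp(-qT) * N(-d1)
N(-d1) = 0.33115867; N(-d2) = 0.65976145
P = 1.0300 * 0.90302955 * 0.65976145 - 0.9400 * 1.00000000 * 0.33115867 = 0.3024


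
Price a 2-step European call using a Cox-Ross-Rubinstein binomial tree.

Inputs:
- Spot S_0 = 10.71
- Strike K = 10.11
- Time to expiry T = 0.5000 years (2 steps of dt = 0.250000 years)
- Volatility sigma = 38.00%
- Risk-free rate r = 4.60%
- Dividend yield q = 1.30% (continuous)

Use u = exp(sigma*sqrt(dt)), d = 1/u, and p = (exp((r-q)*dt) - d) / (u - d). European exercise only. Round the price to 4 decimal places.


dt = T/N = 0.250000
u = exp(sigma*sqrt(dt)) = 1.209250; d = 1/u = 0.826959
p = (exp((r-q)*dt) - d) / (u - d) = 0.474312
Discount per step: exp(-r*dt) = 0.988566
Stock lattice S(k, i) with i counting down-moves:
  k=0: S(0,0) = 10.7100
  k=1: S(1,0) = 12.9511; S(1,1) = 8.8567
  k=2: S(2,0) = 15.6611; S(2,1) = 10.7100; S(2,2) = 7.3242
Terminal payoffs V(N, i) = max(S_T - K, 0):
  V(2,0) = 5.551068; V(2,1) = 0.600000; V(2,2) = 0.000000
Backward induction: V(k, i) = exp(-r*dt) * [p * V(k+1, i) + (1-p) * V(k+1, i+1)].
  V(1,0) = exp(-r*dt) * [p*5.551068 + (1-p)*0.600000] = 2.914640
  V(1,1) = exp(-r*dt) * [p*0.600000 + (1-p)*0.000000] = 0.281333
  V(0,0) = exp(-r*dt) * [p*2.914640 + (1-p)*0.281333] = 1.512844

Answer: Price = V(0,0) = 1.5128


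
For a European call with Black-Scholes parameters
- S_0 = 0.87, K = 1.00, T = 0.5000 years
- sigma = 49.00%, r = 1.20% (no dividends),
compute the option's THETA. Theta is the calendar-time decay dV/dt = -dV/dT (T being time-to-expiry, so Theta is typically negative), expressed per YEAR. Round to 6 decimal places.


d1 = -0.2113731712; d2 = -0.5578554940
phi(d1) = 0.3901289935; exp(-qT) = 1.0000000000; exp(-rT) = 0.9940179641
Theta = -S*exp(-qT)*phi(d1)*sigma/(2*sqrt(T)) - r*K*exp(-rT)*N(d2) + q*S*exp(-qT)*N(d1)
N(d1) = 0.4162980450; N(d2) = 0.2884715324; sqrt(T) = 0.7071067812
Term 1 = -0.8700 * 1.0000000000 * 0.3901289935 * 0.4900 / (2 * 0.7071067812) = -0.1176003359
Term 2 = -0.0120 * 1.0000 * 0.9940179641 * 0.2884715324 = -0.0034409506
Term 3 = 0 (no dividend yield, q = 0)
Theta = -0.1176003359 + (-0.0034409506) + (0.0000000000) = -0.121041

Answer: Theta = -0.121041


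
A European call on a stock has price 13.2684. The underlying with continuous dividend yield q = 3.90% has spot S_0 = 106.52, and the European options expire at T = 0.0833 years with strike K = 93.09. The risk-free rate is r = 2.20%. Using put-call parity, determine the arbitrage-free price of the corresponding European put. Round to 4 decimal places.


Answer: Put price = 0.0134

Derivation:
Put-call parity: C - P = S_0 * exp(-qT) - K * exp(-rT).
S_0 * exp(-qT) = 106.5200 * 0.99675657 = 106.17450998
K * exp(-rT) = 93.0900 * 0.99816908 = 92.91955949
P = C - S*exp(-qT) + K*exp(-rT)
P = 13.2684 - 106.17450998 + 92.91955949 = 0.0134


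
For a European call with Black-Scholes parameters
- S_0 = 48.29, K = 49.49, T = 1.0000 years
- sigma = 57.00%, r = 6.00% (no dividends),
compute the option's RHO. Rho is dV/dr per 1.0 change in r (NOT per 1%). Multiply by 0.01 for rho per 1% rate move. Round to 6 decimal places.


d1 = 0.3471997735; d2 = -0.2228002265
phi(d1) = 0.3756068199; exp(-qT) = 1.0000000000; exp(-rT) = 0.9417645336
N(d2) = 0.4118454959
Rho = K*T*exp(-rT)*N(d2) = 49.4900 * 1.0000 * 0.9417645336 * 0.4118454959 = 19.195265

Answer: Rho = 19.195265
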